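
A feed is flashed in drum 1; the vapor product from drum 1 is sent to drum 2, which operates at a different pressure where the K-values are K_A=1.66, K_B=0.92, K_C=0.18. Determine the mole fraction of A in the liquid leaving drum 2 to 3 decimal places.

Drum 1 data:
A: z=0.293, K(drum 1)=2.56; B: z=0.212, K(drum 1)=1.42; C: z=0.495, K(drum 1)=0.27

Drum 1:
Material balance + equilibrium reduce to Σ zᵢ(Kᵢ−1)/(1+ψ₁(Kᵢ−1)) = 0.
Check two-phase: ΣzᵢKᵢ = 1.185 > 1 and Σzᵢ/Kᵢ = 2.097 > 1, so g(0) = 0.185 > 0 and g(1) = -1.097 < 0.
Iterate (Newton) starting at ψ₁ = 0.5:
  ψ₁ = 0.500: g = -0.2387, g' = -0.905 → ψ₁ = 0.236
  ψ₁ = 0.236: g = -0.0216, g' = -0.797 → ψ₁ = 0.209
Converged at ψ₁ = 0.209.
Drum-1 compositions:
  A: x = 0.221, y = 0.566
  B: x = 0.195, y = 0.277
  C: x = 0.584, y = 0.158
Drum-2 feed = drum-1 vapor: z₂ = (0.5655, 0.2767, 0.1577).
Drum 2:
Rachford–Rice: g(ψ₂) = Σ zᵢ(Kᵢ−1)/(1+ψ₂(Kᵢ−1)) = 0.
g(0) = ΣzᵢKᵢ − 1 = 0.222 and g(1) = 1 − Σzᵢ/Kᵢ = -0.518, so a root lies in (0, 1).
Newton–Raphson from ψ₂ = 0.5:
  ψ₂ = 0.500: g = 0.0384, g' = -0.446 → ψ₂ = 0.586
  ψ₂ = 0.586: g = -0.0031, g' = -0.523 → ψ₂ = 0.580
Converged at ψ₂ = 0.580.
  A: x = 0.409, y = 0.679
  B: x = 0.290, y = 0.267
  C: x = 0.301, y = 0.054

x_A (drum 2) = 0.409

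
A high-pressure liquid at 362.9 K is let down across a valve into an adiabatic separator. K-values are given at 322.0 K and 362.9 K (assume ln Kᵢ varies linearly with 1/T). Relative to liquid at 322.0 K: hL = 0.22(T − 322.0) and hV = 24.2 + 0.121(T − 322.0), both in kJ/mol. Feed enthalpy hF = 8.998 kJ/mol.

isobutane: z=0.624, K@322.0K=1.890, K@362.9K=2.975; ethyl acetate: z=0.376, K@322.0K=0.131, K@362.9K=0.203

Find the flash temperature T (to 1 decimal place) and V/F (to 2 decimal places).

T = 326.0 K, V/F = 0.34

Adiabatic flash: solve Rachford–Rice at each trial T, then check hF = ψ·hV(T) + (1−ψ)·hL(T).
  T = 322.0 K: K = (1.890, 0.131), RR gives ψ = 0.296, H_out = 7.153 kJ/mol
  T = 362.9 K: K = (2.975, 0.203), RR gives ψ = 0.593, H_out = 20.939 kJ/mol
  T = 342.4 K: K = (2.402, 0.165), RR gives ψ = 0.479, H_out = 15.119 kJ/mol
  T = 332.2 K: K = (2.139, 0.148), RR gives ψ = 0.402, H_out = 11.563 kJ/mol
  T = 327.1 K: K = (2.012, 0.139), RR gives ψ = 0.354, H_out = 9.498 kJ/mol
  T = 324.6 K: K = (1.952, 0.135), RR gives ψ = 0.327, H_out = 8.390 kJ/mol
  T = 325.9 K: K = (1.983, 0.137), RR gives ψ = 0.341, H_out = 8.975 kJ/mol
Linear interpolation between T = 325.9 (H_out = 8.975) and T = 327.1 (H_out = 9.498) on hF = 8.998 gives T ≈ 326.0 K, at which ψ = 0.34.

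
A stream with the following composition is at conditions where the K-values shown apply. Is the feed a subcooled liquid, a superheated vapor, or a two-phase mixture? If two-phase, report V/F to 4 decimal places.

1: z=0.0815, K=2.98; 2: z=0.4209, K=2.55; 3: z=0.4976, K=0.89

ΣzᵢKᵢ = 1.7590; Σzᵢ/Kᵢ = 0.7515.
Since Σzᵢ/Kᵢ < 1 the mixture is above its dew point — single vapor phase.

superheated vapor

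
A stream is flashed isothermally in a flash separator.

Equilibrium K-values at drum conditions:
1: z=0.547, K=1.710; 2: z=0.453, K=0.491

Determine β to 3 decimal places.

β = 0.437

Rachford–Rice: g(β) = Σ zᵢ(Kᵢ−1)/(1+β(Kᵢ−1)) = 0.
Check two-phase: ΣzᵢKᵢ = 1.158 > 1 and Σzᵢ/Kᵢ = 1.242 > 1, so g(0) = 0.158 > 0 and g(1) = -0.242 < 0.
Newton iteration, β⁰ = 0.39:
  β = 0.390: g = 0.0165, g' = -0.352 → β = 0.437
Converged at β = 0.437.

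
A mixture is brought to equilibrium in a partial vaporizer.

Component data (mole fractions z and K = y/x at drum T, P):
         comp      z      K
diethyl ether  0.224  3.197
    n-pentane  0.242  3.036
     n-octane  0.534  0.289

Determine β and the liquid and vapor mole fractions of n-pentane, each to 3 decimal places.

β = 0.403, x_n-pentane = 0.133, y_n-pentane = 0.404

Material balance + equilibrium reduce to Σ zᵢ(Kᵢ−1)/(1+β(Kᵢ−1)) = 0.
Check two-phase: ΣzᵢKᵢ = 1.605 > 1 and Σzᵢ/Kᵢ = 1.998 > 1, so g(0) = 0.605 > 0 and g(1) = -0.998 < 0.
Iterate (Newton) starting at β = 0.5:
  β = 0.500: g = -0.1104, g' = -1.142 → β = 0.403
Converged at β = 0.403.
Compositions from xᵢ = zᵢ/(1+β(Kᵢ−1)), yᵢ = Kᵢxᵢ:
  diethyl ether: x = 0.119, y = 0.380
  n-pentane: x = 0.133, y = 0.404
  n-octane: x = 0.748, y = 0.216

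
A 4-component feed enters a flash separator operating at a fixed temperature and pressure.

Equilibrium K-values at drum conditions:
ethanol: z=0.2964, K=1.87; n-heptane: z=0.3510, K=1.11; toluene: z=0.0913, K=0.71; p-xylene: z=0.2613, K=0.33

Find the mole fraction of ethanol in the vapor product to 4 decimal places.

Material balance + equilibrium reduce to Σ zᵢ(Kᵢ−1)/(1+V/F(Kᵢ−1)) = 0.
Feasibility: ΣzᵢKᵢ = 1.0949, Σzᵢ/Kᵢ = 1.3951 — both > 1, two phases present.
Newton iteration, V/F⁰ = 0.61:
  V/F = 0.6100: g = -0.12360, g' = -0.4463 → V/F = 0.3331
  V/F = 0.3331: g = -0.01749, g' = -0.3426 → V/F = 0.2820
  V/F = 0.2820: g = -0.00018, g' = -0.3361 → V/F = 0.2815
Converged at V/F = 0.2815.
Compositions from xᵢ = zᵢ/(1+V/F(Kᵢ−1)), yᵢ = Kᵢxᵢ:
  ethanol: x = 0.2381, y = 0.4452
  n-heptane: x = 0.3405, y = 0.3779
  toluene: x = 0.0994, y = 0.0706
  p-xylene: x = 0.3220, y = 0.1063

y_ethanol = 0.4452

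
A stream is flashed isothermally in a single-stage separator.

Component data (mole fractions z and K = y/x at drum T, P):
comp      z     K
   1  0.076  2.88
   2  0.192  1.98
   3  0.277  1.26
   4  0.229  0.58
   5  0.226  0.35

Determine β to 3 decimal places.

β = 0.325

Let β = V/F and solve Σ zᵢ(Kᵢ−1)/(1+β(Kᵢ−1)) = 0.
Feasibility: ΣzᵢKᵢ = 1.160, Σzᵢ/Kᵢ = 1.384 — both > 1, two phases present.
Iterate (Newton) starting at β = 0.5:
  β = 0.500: g = -0.0757, g' = -0.443 → β = 0.329
  β = 0.329: g = -0.0017, g' = -0.433 → β = 0.325
Converged at β = 0.325.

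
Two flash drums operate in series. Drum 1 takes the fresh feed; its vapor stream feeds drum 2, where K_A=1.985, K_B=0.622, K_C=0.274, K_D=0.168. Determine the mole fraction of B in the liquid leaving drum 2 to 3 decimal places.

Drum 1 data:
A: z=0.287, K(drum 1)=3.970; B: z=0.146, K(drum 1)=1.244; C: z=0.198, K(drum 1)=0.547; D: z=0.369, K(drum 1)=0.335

x_B (drum 2) = 0.192

Drum 1:
Newton iteration, ψ₁⁰ = 0.38:
  ψ₁ = 0.380: g = -0.0037, g' = -0.918 → ψ₁ = 0.376
Converged at ψ₁ = 0.376.
Drum-1 compositions:
  A: x = 0.136, y = 0.538
  B: x = 0.134, y = 0.166
  C: x = 0.239, y = 0.131
  D: x = 0.492, y = 0.165
Drum-2 feed = drum-1 vapor: z₂ = (0.5383, 0.1664, 0.1305, 0.1648).
Drum 2:
Newton–Raphson from ψ₂ = 0.54:
  ψ₂ = 0.540: g = -0.1378, g' = -0.822 → ψ₂ = 0.372
  ψ₂ = 0.372: g = -0.0139, g' = -0.681 → ψ₂ = 0.352
Converged at ψ₂ = 0.352.
  A: x = 0.400, y = 0.793
  B: x = 0.192, y = 0.119
  C: x = 0.175, y = 0.048
  D: x = 0.233, y = 0.039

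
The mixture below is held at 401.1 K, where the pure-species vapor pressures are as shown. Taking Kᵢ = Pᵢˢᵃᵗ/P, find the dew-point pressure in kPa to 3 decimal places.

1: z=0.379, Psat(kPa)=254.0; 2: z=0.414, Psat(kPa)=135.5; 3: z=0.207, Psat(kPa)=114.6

Pdew = 157.387 kPa

At the dew point ψ → 1, so Σzᵢ/Kᵢ = 1 with Kᵢ = Pᵢˢᵃᵗ/P ⇒ 1/P = Σzᵢ/Pᵢˢᵃᵗ.
1/P = 0.379/254.0 + 0.414/135.5 + 0.207/114.6 = 0.006354 ⇒ P = 157.387 kPa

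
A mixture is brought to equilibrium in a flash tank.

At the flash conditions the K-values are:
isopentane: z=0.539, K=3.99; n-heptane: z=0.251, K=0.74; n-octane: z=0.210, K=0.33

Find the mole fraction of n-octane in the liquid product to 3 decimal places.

x_n-octane = 0.526

Material balance + equilibrium reduce to Σ zᵢ(Kᵢ−1)/(1+V/F(Kᵢ−1)) = 0.
Check two-phase: ΣzᵢKᵢ = 2.406 > 1 and Σzᵢ/Kᵢ = 1.111 > 1, so g(0) = 1.406 > 0 and g(1) = -0.111 < 0.
Newton iteration, V/F⁰ = 0.51:
  V/F = 0.510: g = 0.3493, g' = -0.996 → V/F = 0.861
  V/F = 0.861: g = 0.0345, g' = -0.932 → V/F = 0.898
  V/F = 0.898: g = -0.0008, g' = -0.978 → V/F = 0.897
Converged at V/F = 0.897.
Compositions from xᵢ = zᵢ/(1+V/F(Kᵢ−1)), yᵢ = Kᵢxᵢ:
  isopentane: x = 0.146, y = 0.584
  n-heptane: x = 0.327, y = 0.242
  n-octane: x = 0.526, y = 0.174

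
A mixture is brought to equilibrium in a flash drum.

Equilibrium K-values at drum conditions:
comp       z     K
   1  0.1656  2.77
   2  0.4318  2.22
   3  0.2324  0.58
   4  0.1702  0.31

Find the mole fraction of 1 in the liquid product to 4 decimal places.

Rachford–Rice: g(V/F) = Σ zᵢ(Kᵢ−1)/(1+V/F(Kᵢ−1)) = 0.
g(0) = ΣzᵢKᵢ − 1 = 0.6049 and g(1) = 1 − Σzᵢ/Kᵢ = -0.2040, so a root lies in (0, 1).
Newton–Raphson from V/F = 0.5:
  V/F = 0.5000: g = 0.17985, g' = -0.6485 → V/F = 0.7773
  V/F = 0.7773: g = -0.00446, g' = -0.7285 → V/F = 0.7712
Converged at V/F = 0.7712.
Compositions from xᵢ = zᵢ/(1+V/F(Kᵢ−1)), yᵢ = Kᵢxᵢ:
  1: x = 0.0700, y = 0.1940
  2: x = 0.2225, y = 0.4939
  3: x = 0.3437, y = 0.1994
  4: x = 0.3638, y = 0.1128

x_1 = 0.0700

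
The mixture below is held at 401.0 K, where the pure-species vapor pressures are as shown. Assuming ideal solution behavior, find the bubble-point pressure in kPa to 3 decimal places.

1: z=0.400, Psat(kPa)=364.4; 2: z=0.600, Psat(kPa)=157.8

Pbub = 240.440 kPa

At the bubble point ψ → 0, so ΣzᵢKᵢ = 1 with Kᵢ = Pᵢˢᵃᵗ/P ⇒ P = ΣzᵢPᵢˢᵃᵗ.
P = 0.400·364.4 + 0.600·157.8 = 240.440 kPa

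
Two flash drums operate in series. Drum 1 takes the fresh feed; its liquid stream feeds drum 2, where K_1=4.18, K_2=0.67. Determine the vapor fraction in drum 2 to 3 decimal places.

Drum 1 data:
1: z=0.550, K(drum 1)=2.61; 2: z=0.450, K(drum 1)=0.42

Drum 1:
Binary case is linear: z₁(K₁−1)(1+ψ₁(K₂−1)) + z₂(K₂−1)(1+ψ₁(K₁−1)) = 0
⇒ ψ₁ = [z₁(K₁−1)+z₂(K₂−1)] / [−(K₁−1)(K₂−1)] = 0.6245/0.9338 = 0.669
Drum-1 compositions:
  1: x = 0.265, y = 0.691
  2: x = 0.735, y = 0.309
Drum-2 feed = drum-1 liquid: z₂ = (0.2648, 0.7352).
Drum 2:
Rachford–Rice: g(ψ₂) = Σ zᵢ(Kᵢ−1)/(1+ψ₂(Kᵢ−1)) = 0.
g(0) = ΣzᵢKᵢ − 1 = 0.600 and g(1) = 1 − Σzᵢ/Kᵢ = -0.161, so a root lies in (0, 1).
Binary case is linear: z₁(K₁−1)(1+ψ₂(K₂−1)) + z₂(K₂−1)(1+ψ₂(K₁−1)) = 0
⇒ ψ₂ = [z₁(K₁−1)+z₂(K₂−1)] / [−(K₁−1)(K₂−1)] = 0.5996/1.0494 = 0.571
  1: x = 0.094, y = 0.393
  2: x = 0.906, y = 0.607

V/F (drum 2) = 0.571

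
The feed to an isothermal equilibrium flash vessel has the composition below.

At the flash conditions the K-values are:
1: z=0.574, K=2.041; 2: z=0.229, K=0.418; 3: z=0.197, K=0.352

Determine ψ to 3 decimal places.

Newton–Raphson from ψ = 0.32:
  ψ = 0.320: g = 0.1234, g' = -0.599 → ψ = 0.526
  ψ = 0.526: g = 0.0003, g' = -0.611 → ψ = 0.527
Converged at ψ = 0.527.

ψ = 0.527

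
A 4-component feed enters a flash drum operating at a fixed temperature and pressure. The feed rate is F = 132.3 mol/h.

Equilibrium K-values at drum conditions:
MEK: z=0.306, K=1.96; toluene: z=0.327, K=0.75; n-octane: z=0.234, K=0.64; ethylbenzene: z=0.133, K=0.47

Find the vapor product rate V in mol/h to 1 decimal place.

V = 22.5 mol/h

Rachford–Rice: g(ψ) = Σ zᵢ(Kᵢ−1)/(1+ψ(Kᵢ−1)) = 0.
g(0) = ΣzᵢKᵢ − 1 = 0.057 and g(1) = 1 − Σzᵢ/Kᵢ = -0.241, so a root lies in (0, 1).
Newton iteration, ψ⁰ = 0.5:
  ψ = 0.500: g = -0.0936, g' = -0.270 → ψ = 0.153
  ψ = 0.153: g = 0.0053, g' = -0.315 → ψ = 0.170
Converged at ψ = 0.170.
Then V = ψ·F = 0.1699·132.3 = 22.5 mol/h and L = F − V = 109.8 mol/h.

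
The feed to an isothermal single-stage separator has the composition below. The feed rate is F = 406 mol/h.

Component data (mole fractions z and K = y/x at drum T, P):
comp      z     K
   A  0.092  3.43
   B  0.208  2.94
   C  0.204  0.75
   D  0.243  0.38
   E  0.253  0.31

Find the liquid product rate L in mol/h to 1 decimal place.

L = 319.2 mol/h

Material balance + equilibrium reduce to Σ zᵢ(Kᵢ−1)/(1+ψ(Kᵢ−1)) = 0.
Feasibility: ΣzᵢKᵢ = 1.251, Σzᵢ/Kᵢ = 1.825 — both > 1, two phases present.
Iterate (Newton) starting at ψ = 0.5:
  ψ = 0.500: g = -0.2374, g' = -0.806 → ψ = 0.205
  ψ = 0.205: g = 0.0078, g' = -0.942 → ψ = 0.214
Converged at ψ = 0.214.
Then V = ψ·F = 0.2138·406 = 86.8 mol/h and L = F − V = 319.2 mol/h.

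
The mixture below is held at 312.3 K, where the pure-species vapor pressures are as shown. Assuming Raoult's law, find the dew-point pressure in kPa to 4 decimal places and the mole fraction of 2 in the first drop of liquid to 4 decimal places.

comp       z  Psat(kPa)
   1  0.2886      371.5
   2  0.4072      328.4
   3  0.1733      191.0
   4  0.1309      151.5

At the dew point ψ → 1, so Σzᵢ/Kᵢ = 1 with Kᵢ = Pᵢˢᵃᵗ/P ⇒ 1/P = Σzᵢ/Pᵢˢᵃᵗ.
1/P = 0.2886/371.5 + 0.4072/328.4 + 0.1733/191.0 + 0.1309/151.5 = 0.0037882 ⇒ P = 263.9805 kPa
xᵢ = zᵢP/Pᵢˢᵃᵗ ⇒ x_2 = 0.4072·263.9805/328.4 = 0.3273

Pdew = 263.9805 kPa, x_2 = 0.3273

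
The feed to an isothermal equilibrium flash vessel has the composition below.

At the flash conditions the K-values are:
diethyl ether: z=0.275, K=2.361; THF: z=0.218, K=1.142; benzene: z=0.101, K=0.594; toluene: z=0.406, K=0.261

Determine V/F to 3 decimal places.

V/F = 0.090

Newton–Raphson from V/F = 0.4:
  V/F = 0.400: g = -0.2033, g' = -0.688 → V/F = 0.105
  V/F = 0.105: g = -0.0099, g' = -0.673 → V/F = 0.090
Converged at V/F = 0.090.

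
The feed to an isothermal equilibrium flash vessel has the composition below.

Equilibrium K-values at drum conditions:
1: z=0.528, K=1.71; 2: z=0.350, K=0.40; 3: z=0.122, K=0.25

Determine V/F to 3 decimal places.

V/F = 0.161

Rachford–Rice: g(V/F) = Σ zᵢ(Kᵢ−1)/(1+V/F(Kᵢ−1)) = 0.
g(0) = ΣzᵢKᵢ − 1 = 0.073 and g(1) = 1 − Σzᵢ/Kᵢ = -0.672, so a root lies in (0, 1).
Iterate (Newton) starting at V/F = 0.5:
  V/F = 0.500: g = -0.1697, g' = -0.578 → V/F = 0.206
  V/F = 0.206: g = -0.0209, g' = -0.463 → V/F = 0.161
Converged at V/F = 0.161.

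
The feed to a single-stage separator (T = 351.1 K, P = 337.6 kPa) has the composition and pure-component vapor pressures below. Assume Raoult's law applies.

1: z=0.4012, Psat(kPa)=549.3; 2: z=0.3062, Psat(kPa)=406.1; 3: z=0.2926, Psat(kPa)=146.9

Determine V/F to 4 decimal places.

Raoult's law: Kᵢ = Pᵢˢᵃᵗ/P = Pᵢˢᵃᵗ/337.6.
  K_1 = 549.3/337.6 = 1.627073, K_2 = 406.1/337.6 = 1.202903, K_3 = 146.9/337.6 = 0.435130
Rachford–Rice: g(V/F) = Σ zᵢ(Kᵢ−1)/(1+V/F(Kᵢ−1)) = 0.
Check two-phase: ΣzᵢKᵢ = 1.1484 > 1 and Σzᵢ/Kᵢ = 1.1736 > 1, so g(0) = 0.1484 > 0 and g(1) = -0.1736 < 0.
Iterate (Newton) starting at V/F = 0.5:
  V/F = 0.5000: g = 0.01760, g' = -0.2831 → V/F = 0.5622
  V/F = 0.5622: g = -0.00041, g' = -0.2969 → V/F = 0.5608
Converged at V/F = 0.5608.

V/F = 0.5608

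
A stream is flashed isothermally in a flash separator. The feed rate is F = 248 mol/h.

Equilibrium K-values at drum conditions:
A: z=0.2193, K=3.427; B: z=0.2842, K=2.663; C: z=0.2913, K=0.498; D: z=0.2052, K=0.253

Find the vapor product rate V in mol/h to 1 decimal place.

Let ψ = V/F and solve Σ zᵢ(Kᵢ−1)/(1+ψ(Kᵢ−1)) = 0.
Check two-phase: ΣzᵢKᵢ = 1.7053 > 1 and Σzᵢ/Kᵢ = 1.5667 > 1, so g(0) = 0.7053 > 0 and g(1) = -0.5667 < 0.
Newton–Raphson from ψ = 0.69:
  ψ = 0.6900: g = -0.12098, g' = -1.0105 → ψ = 0.5703
  ψ = 0.5703: g = -0.00611, g' = -0.9260 → ψ = 0.5637
Converged at ψ = 0.5637.
Then V = ψ·F = 0.5637·248 = 139.8 mol/h and L = F − V = 108.2 mol/h.

V = 139.8 mol/h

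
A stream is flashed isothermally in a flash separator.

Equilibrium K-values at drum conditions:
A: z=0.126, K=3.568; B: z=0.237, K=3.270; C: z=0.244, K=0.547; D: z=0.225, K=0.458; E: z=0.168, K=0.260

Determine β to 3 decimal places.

β = 0.372

Let β = V/F and solve Σ zᵢ(Kᵢ−1)/(1+β(Kᵢ−1)) = 0.
g(0) = ΣzᵢKᵢ − 1 = 0.505 and g(1) = 1 − Σzᵢ/Kᵢ = -0.691, so a root lies in (0, 1).
Newton–Raphson from β = 0.5:
  β = 0.500: g = -0.1139, g' = -0.867 → β = 0.369
  β = 0.369: g = 0.0030, g' = -0.931 → β = 0.372
Converged at β = 0.372.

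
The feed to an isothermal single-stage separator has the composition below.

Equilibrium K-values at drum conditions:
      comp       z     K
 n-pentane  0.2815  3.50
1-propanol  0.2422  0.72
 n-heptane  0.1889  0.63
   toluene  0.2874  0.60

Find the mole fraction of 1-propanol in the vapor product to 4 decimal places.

Material balance + equilibrium reduce to Σ zᵢ(Kᵢ−1)/(1+β(Kᵢ−1)) = 0.
Feasibility: ΣzᵢKᵢ = 1.4511, Σzᵢ/Kᵢ = 1.1957 — both > 1, two phases present.
Iterate (Newton) starting at β = 0.5:
  β = 0.5000: g = 0.00446, g' = -0.4840 → β = 0.5092
  β = 0.5092: g = 0.00003, g' = -0.4781 → β = 0.5093
Converged at β = 0.5093.
Compositions from xᵢ = zᵢ/(1+β(Kᵢ−1)), yᵢ = Kᵢxᵢ:
  n-pentane: x = 0.1238, y = 0.4334
  1-propanol: x = 0.2825, y = 0.2034
  n-heptane: x = 0.2328, y = 0.1466
  toluene: x = 0.3609, y = 0.2166

y_1-propanol = 0.2034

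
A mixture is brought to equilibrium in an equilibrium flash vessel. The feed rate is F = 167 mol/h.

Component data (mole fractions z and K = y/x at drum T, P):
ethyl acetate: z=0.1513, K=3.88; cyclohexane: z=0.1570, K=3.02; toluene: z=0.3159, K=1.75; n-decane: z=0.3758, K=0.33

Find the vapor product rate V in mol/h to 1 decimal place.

Material balance + equilibrium reduce to Σ zᵢ(Kᵢ−1)/(1+V/F(Kᵢ−1)) = 0.
Check two-phase: ΣzᵢKᵢ = 1.7380 > 1 and Σzᵢ/Kᵢ = 1.4103 > 1, so g(0) = 0.7380 > 0 and g(1) = -0.4103 < 0.
Newton–Raphson from V/F = 0.51:
  V/F = 0.5100: g = 0.12161, g' = -0.8436 → V/F = 0.6542
  V/F = 0.6542: g = -0.00159, g' = -0.8844 → V/F = 0.6524
Converged at V/F = 0.6524.
Then V = V/F·F = 0.6524·167 = 108.9 mol/h and L = F − V = 58.1 mol/h.

V = 108.9 mol/h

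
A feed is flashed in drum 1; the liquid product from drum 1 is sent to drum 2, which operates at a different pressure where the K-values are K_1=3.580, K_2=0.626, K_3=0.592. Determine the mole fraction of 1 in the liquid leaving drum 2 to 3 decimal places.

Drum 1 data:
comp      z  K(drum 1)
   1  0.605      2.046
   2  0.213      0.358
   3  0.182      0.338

x_1 (drum 2) = 0.131

Drum 1:
Material balance + equilibrium reduce to Σ zᵢ(Kᵢ−1)/(1+ψ₁(Kᵢ−1)) = 0.
g(0) = ΣzᵢKᵢ − 1 = 0.376 and g(1) = 1 − Σzᵢ/Kᵢ = -0.429, so a root lies in (0, 1).
Iterate (Newton) starting at ψ₁ = 0.53:
  ψ₁ = 0.530: g = 0.0142, g' = -0.665 → ψ₁ = 0.551
Converged at ψ₁ = 0.551.
Drum-1 compositions:
  1: x = 0.384, y = 0.785
  2: x = 0.330, y = 0.118
  3: x = 0.287, y = 0.097
Drum-2 feed = drum-1 liquid: z₂ = (0.3837, 0.3297, 0.2866).
Drum 2:
Material balance + equilibrium reduce to Σ zᵢ(Kᵢ−1)/(1+ψ₂(Kᵢ−1)) = 0.
g(0) = ΣzᵢKᵢ − 1 = 0.750 and g(1) = 1 − Σzᵢ/Kᵢ = -0.118, so a root lies in (0, 1).
Iterate (Newton) starting at ψ₂ = 0.47:
  ψ₂ = 0.470: g = 0.1532, g' = -0.663 → ψ₂ = 0.701
  ψ₂ = 0.701: g = 0.0215, g' = -0.502 → ψ₂ = 0.744
  ψ₂ = 0.744: g = 0.0003, g' = -0.487 → ψ₂ = 0.745
Converged at ψ₂ = 0.745.
  1: x = 0.131, y = 0.470
  2: x = 0.457, y = 0.286
  3: x = 0.412, y = 0.244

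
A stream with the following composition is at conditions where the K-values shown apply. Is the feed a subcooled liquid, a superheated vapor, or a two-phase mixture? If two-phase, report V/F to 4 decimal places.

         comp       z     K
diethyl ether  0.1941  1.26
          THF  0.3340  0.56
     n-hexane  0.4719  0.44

ΣzᵢKᵢ = 0.6392; Σzᵢ/Kᵢ = 1.8230.
Since ΣzᵢKᵢ < 1 the mixture is below its bubble point — single liquid phase.

subcooled liquid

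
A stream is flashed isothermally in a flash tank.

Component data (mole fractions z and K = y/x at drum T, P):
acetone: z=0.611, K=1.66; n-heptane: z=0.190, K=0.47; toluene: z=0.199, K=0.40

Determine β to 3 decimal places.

Rachford–Rice: g(β) = Σ zᵢ(Kᵢ−1)/(1+β(Kᵢ−1)) = 0.
Check two-phase: ΣzᵢKᵢ = 1.183 > 1 and Σzᵢ/Kᵢ = 1.270 > 1, so g(0) = 0.183 > 0 and g(1) = -0.270 < 0.
Iterate (Newton) starting at β = 0.44:
  β = 0.440: g = 0.0190, g' = -0.383 → β = 0.490
  β = 0.490: g = -0.0002, g' = -0.393 → β = 0.489
Converged at β = 0.489.

β = 0.489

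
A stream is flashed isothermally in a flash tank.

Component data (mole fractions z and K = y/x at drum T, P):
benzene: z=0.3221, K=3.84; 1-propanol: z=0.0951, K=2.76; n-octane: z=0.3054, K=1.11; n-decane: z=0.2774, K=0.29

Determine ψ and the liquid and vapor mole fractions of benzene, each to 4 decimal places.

ψ = 0.7226, x_benzene = 0.1055, y_benzene = 0.4052

Material balance + equilibrium reduce to Σ zᵢ(Kᵢ−1)/(1+ψ(Kᵢ−1)) = 0.
Check two-phase: ΣzᵢKᵢ = 1.9188 > 1 and Σzᵢ/Kᵢ = 1.3500 > 1, so g(0) = 0.9188 > 0 and g(1) = -0.3500 < 0.
Newton iteration, ψ⁰ = 0.59:
  ψ = 0.5900: g = 0.11662, g' = -0.8512 → ψ = 0.7270
  ψ = 0.7270: g = -0.00406, g' = -0.9338 → ψ = 0.7227
  ψ = 0.7227: g = -0.00001, g' = -0.9289 → ψ = 0.7226
Converged at ψ = 0.7226.
Compositions from xᵢ = zᵢ/(1+ψ(Kᵢ−1)), yᵢ = Kᵢxᵢ:
  benzene: x = 0.1055, y = 0.4052
  1-propanol: x = 0.0419, y = 0.1155
  n-octane: x = 0.2829, y = 0.3140
  n-decane: x = 0.5697, y = 0.1652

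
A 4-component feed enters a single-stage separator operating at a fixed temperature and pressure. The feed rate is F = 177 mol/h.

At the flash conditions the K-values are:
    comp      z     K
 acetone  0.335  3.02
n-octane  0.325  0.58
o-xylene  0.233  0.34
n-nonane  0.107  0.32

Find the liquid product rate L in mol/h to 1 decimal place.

Material balance + equilibrium reduce to Σ zᵢ(Kᵢ−1)/(1+β(Kᵢ−1)) = 0.
g(0) = ΣzᵢKᵢ − 1 = 0.314 and g(1) = 1 − Σzᵢ/Kᵢ = -0.691, so a root lies in (0, 1).
Newton–Raphson from β = 0.51:
  β = 0.510: g = -0.1836, g' = -0.771 → β = 0.272
  β = 0.272: g = 0.0060, g' = -0.868 → β = 0.279
Converged at β = 0.279.
Then V = β·F = 0.2789·177 = 49.4 mol/h and L = F − V = 127.6 mol/h.

L = 127.6 mol/h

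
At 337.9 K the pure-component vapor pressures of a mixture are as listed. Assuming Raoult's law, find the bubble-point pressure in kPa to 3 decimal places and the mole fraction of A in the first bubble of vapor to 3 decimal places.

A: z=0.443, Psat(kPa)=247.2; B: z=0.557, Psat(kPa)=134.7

At the bubble point ψ → 0, so ΣzᵢKᵢ = 1 with Kᵢ = Pᵢˢᵃᵗ/P ⇒ P = ΣzᵢPᵢˢᵃᵗ.
P = 0.443·247.2 + 0.557·134.7 = 184.537 kPa
yᵢ = zᵢPᵢˢᵃᵗ/P ⇒ y_A = 0.443·247.2/184.537 = 0.593

Pbub = 184.537 kPa, y_A = 0.593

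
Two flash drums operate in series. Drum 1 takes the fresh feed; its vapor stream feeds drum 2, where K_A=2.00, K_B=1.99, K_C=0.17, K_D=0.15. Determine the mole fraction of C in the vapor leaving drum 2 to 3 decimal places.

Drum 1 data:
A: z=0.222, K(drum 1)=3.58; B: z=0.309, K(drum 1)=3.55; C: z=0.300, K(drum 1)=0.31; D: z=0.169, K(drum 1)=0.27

y_C (drum 2) = 0.060

Drum 1:
Iterate (Newton) starting at ψ₁ = 0.5:
  ψ₁ = 0.500: g = 0.0862, g' = -1.226 → ψ₁ = 0.570
Converged at ψ₁ = 0.570.
Drum-1 compositions:
  A: x = 0.090, y = 0.322
  B: x = 0.126, y = 0.447
  C: x = 0.495, y = 0.153
  D: x = 0.290, y = 0.078
Drum-2 feed = drum-1 vapor: z₂ = (0.3215, 0.4469, 0.1534, 0.0782).
Drum 2:
Rachford–Rice: g(ψ₂) = Σ zᵢ(Kᵢ−1)/(1+ψ₂(Kᵢ−1)) = 0.
Check two-phase: ΣzᵢKᵢ = 1.570 > 1 and Σzᵢ/Kᵢ = 1.809 > 1, so g(0) = 0.570 > 0 and g(1) = -0.809 < 0.
Newton iteration, ψ₂⁰ = 0.5:
  ψ₂ = 0.500: g = 0.1771, g' = -0.818 → ψ₂ = 0.716
  ψ₂ = 0.716: g = -0.0378, g' = -1.271 → ψ₂ = 0.687
  ψ₂ = 0.687: g = -0.0016, g' = -1.166 → ψ₂ = 0.685
Converged at ψ₂ = 0.685.
  A: x = 0.191, y = 0.382
  B: x = 0.266, y = 0.530
  C: x = 0.356, y = 0.060
  D: x = 0.187, y = 0.028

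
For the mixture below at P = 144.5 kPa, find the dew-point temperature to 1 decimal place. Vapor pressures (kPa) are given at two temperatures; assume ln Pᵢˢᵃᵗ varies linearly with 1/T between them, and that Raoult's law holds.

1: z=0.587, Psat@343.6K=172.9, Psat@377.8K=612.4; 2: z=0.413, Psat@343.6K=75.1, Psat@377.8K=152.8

T = 352.4 K

Dew-point temperature: Σzᵢ·P/Pᵢˢᵃᵗ(T) = 1. Interpolate ln Pᵢˢᵃᵗ = aᵢ + bᵢ/T.
  T = 343.6 K: ΣzᵢP/Pᵢˢᵃᵗ = 1.2852
  T = 377.8 K: ΣzᵢP/Pᵢˢᵃᵗ = 0.5291
  T = 360.7 K: ΣzᵢP/Pᵢˢᵃᵗ = 0.8008
  T = 352.1 K: ΣzᵢP/Pᵢˢᵃᵗ = 1.0077
  T = 356.4 K: ΣzᵢP/Pᵢˢᵃᵗ = 0.8965
  T = 354.2 K: ΣzᵢP/Pᵢˢᵃᵗ = 0.9513
Interpolating between 352.1 K and 354.2 K gives T ≈ 352.4 K.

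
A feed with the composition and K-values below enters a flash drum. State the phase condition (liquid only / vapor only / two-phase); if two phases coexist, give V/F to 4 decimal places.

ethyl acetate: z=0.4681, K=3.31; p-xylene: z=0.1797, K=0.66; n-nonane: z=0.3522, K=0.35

two-phase, V/F = 0.6013

ΣzᵢKᵢ = 1.7913; Σzᵢ/Kᵢ = 1.4200.
Both exceed 1, so a two-phase solution exists.
Newton–Raphson from ψ = 0.57:
  ψ = 0.5700: g = 0.02729, g' = -0.8729 → ψ = 0.6013
Converged at ψ = 0.6013.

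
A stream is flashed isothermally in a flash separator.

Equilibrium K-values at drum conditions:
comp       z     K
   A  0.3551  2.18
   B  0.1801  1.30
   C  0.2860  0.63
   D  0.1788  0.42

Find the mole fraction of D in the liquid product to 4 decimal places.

Rachford–Rice: g(ψ) = Σ zᵢ(Kᵢ−1)/(1+ψ(Kᵢ−1)) = 0.
g(0) = ΣzᵢKᵢ − 1 = 0.2635 and g(1) = 1 − Σzᵢ/Kᵢ = -0.1811, so a root lies in (0, 1).
Newton–Raphson from ψ = 0.5:
  ψ = 0.5000: g = 0.03461, g' = -0.3861 → ψ = 0.5896
  ψ = 0.5896: g = 0.00005, g' = -0.3866 → ψ = 0.5898
Converged at ψ = 0.5898.
Compositions from xᵢ = zᵢ/(1+ψ(Kᵢ−1)), yᵢ = Kᵢxᵢ:
  A: x = 0.2094, y = 0.4565
  B: x = 0.1530, y = 0.1989
  C: x = 0.3658, y = 0.2305
  D: x = 0.2718, y = 0.1141

x_D = 0.2718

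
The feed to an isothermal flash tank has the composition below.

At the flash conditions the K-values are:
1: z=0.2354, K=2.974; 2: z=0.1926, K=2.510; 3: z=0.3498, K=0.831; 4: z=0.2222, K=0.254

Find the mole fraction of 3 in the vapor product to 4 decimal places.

y_3 = 0.3234

Rachford–Rice: g(β) = Σ zᵢ(Kᵢ−1)/(1+β(Kᵢ−1)) = 0.
g(0) = ΣzᵢKᵢ − 1 = 0.5306 and g(1) = 1 − Σzᵢ/Kᵢ = -0.4516, so a root lies in (0, 1).
Iterate (Newton) starting at β = 0.5:
  β = 0.5000: g = 0.07063, g' = -0.7014 → β = 0.6007
  β = 0.6007: g = -0.00106, g' = -0.7311 → β = 0.5992
Converged at β = 0.5992.
Compositions from xᵢ = zᵢ/(1+β(Kᵢ−1)), yᵢ = Kᵢxᵢ:
  1: x = 0.1078, y = 0.3207
  2: x = 0.1011, y = 0.2538
  3: x = 0.3892, y = 0.3234
  4: x = 0.4018, y = 0.1021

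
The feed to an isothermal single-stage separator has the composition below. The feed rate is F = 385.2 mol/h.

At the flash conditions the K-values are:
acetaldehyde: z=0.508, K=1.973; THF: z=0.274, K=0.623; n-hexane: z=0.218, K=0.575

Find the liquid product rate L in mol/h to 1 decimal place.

L = 89.4 mol/h

Material balance + equilibrium reduce to Σ zᵢ(Kᵢ−1)/(1+ψ(Kᵢ−1)) = 0.
Check two-phase: ΣzᵢKᵢ = 1.298 > 1 and Σzᵢ/Kᵢ = 1.076 > 1, so g(0) = 0.298 > 0 and g(1) = -0.076 < 0.
Newton iteration, ψ⁰ = 0.64:
  ψ = 0.640: g = 0.0412, g' = -0.325 → ψ = 0.767
  ψ = 0.767: g = 0.0003, g' = -0.321 → ψ = 0.768
Converged at ψ = 0.768.
Then V = ψ·F = 0.7678·385.2 = 295.8 mol/h and L = F − V = 89.4 mol/h.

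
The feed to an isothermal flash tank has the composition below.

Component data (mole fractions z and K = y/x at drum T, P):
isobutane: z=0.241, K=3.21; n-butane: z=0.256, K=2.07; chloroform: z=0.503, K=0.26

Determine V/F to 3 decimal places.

Rachford–Rice: g(V/F) = Σ zᵢ(Kᵢ−1)/(1+V/F(Kᵢ−1)) = 0.
g(0) = ΣzᵢKᵢ − 1 = 0.434 and g(1) = 1 − Σzᵢ/Kᵢ = -1.133, so a root lies in (0, 1).
Newton iteration, V/F⁰ = 0.5:
  V/F = 0.500: g = -0.1594, g' = -1.084 → V/F = 0.353
  V/F = 0.353: g = -0.0058, g' = -1.031 → V/F = 0.347
Converged at V/F = 0.347.

V/F = 0.347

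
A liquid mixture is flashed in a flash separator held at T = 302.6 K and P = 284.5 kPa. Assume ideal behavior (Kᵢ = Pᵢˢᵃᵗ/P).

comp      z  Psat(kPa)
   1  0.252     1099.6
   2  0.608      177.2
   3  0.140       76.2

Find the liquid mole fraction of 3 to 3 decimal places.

x_3 = 0.179

Raoult's law: Kᵢ = Pᵢˢᵃᵗ/P = Pᵢˢᵃᵗ/284.5.
  K_1 = 1099.6/284.5 = 3.86503, K_2 = 177.2/284.5 = 0.62285, K_3 = 76.2/284.5 = 0.26784
Rachford–Rice: g(ψ) = Σ zᵢ(Kᵢ−1)/(1+ψ(Kᵢ−1)) = 0.
Feasibility: ΣzᵢKᵢ = 1.390, Σzᵢ/Kᵢ = 1.564 — both > 1, two phases present.
Iterate (Newton) starting at ψ = 0.37:
  ψ = 0.370: g = -0.0566, g' = -0.745 → ψ = 0.294
  ψ = 0.294: g = 0.0033, g' = -0.841 → ψ = 0.298
Converged at ψ = 0.298.
Compositions from xᵢ = zᵢ/(1+ψ(Kᵢ−1)), yᵢ = Kᵢxᵢ:
  1: x = 0.136, y = 0.525
  2: x = 0.685, y = 0.427
  3: x = 0.179, y = 0.048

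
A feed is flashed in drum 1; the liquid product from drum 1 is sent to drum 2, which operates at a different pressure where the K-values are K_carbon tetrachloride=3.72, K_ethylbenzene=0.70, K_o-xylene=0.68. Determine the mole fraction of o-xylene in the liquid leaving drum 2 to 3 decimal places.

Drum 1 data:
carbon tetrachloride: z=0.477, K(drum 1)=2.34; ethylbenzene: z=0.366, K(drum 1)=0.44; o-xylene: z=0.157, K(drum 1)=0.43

Drum 1:
Let ψ₁ = V/F and solve Σ zᵢ(Kᵢ−1)/(1+ψ₁(Kᵢ−1)) = 0.
Check two-phase: ΣzᵢKᵢ = 1.345 > 1 and Σzᵢ/Kᵢ = 1.401 > 1, so g(0) = 0.345 > 0 and g(1) = -0.401 < 0.
Iterate (Newton) starting at ψ₁ = 0.65:
  ψ₁ = 0.650: g = -0.1228, g' = -0.657 → ψ₁ = 0.463
  ψ₁ = 0.463: g = -0.0039, g' = -0.630 → ψ₁ = 0.457
Converged at ψ₁ = 0.457.
Drum-1 compositions:
  carbon tetrachloride: x = 0.296, y = 0.692
  ethylbenzene: x = 0.492, y = 0.216
  o-xylene: x = 0.212, y = 0.091
Drum-2 feed = drum-1 liquid: z₂ = (0.2959, 0.4919, 0.2123).
Drum 2:
Material balance + equilibrium reduce to Σ zᵢ(Kᵢ−1)/(1+ψ₂(Kᵢ−1)) = 0.
Check two-phase: ΣzᵢKᵢ = 1.589 > 1 and Σzᵢ/Kᵢ = 1.094 > 1, so g(0) = 0.589 > 0 and g(1) = -0.094 < 0.
Newton iteration, ψ₂⁰ = 0.5:
  ψ₂ = 0.500: g = 0.0865, g' = -0.485 → ψ₂ = 0.678
  ψ₂ = 0.678: g = 0.0108, g' = -0.376 → ψ₂ = 0.707
  ψ₂ = 0.707: g = 0.0002, g' = -0.364 → ψ₂ = 0.708
Converged at ψ₂ = 0.708.
  carbon tetrachloride: x = 0.101, y = 0.376
  ethylbenzene: x = 0.624, y = 0.437
  o-xylene: x = 0.274, y = 0.187

x_o-xylene (drum 2) = 0.274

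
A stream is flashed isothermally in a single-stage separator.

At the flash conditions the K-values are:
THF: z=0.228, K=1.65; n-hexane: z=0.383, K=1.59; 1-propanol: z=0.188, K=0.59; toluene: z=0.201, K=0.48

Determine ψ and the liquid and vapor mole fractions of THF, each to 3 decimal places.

ψ = 0.665, x_THF = 0.159, y_THF = 0.263

Let ψ = V/F and solve Σ zᵢ(Kᵢ−1)/(1+ψ(Kᵢ−1)) = 0.
g(0) = ΣzᵢKᵢ − 1 = 0.193 and g(1) = 1 − Σzᵢ/Kᵢ = -0.116, so a root lies in (0, 1).
Newton iteration, ψ⁰ = 0.45:
  ψ = 0.450: g = 0.0623, g' = -0.281 → ψ = 0.672
  ψ = 0.672: g = -0.0019, g' = -0.304 → ψ = 0.665
Converged at ψ = 0.665.
Compositions from xᵢ = zᵢ/(1+ψ(Kᵢ−1)), yᵢ = Kᵢxᵢ:
  THF: x = 0.159, y = 0.263
  n-hexane: x = 0.275, y = 0.437
  1-propanol: x = 0.258, y = 0.153
  toluene: x = 0.307, y = 0.147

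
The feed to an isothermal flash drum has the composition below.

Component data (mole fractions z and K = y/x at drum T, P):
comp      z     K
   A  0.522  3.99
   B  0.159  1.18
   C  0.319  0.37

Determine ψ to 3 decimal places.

ψ = 0.884

Newton–Raphson from ψ = 0.61:
  ψ = 0.610: g = 0.2521, g' = -0.923 → ψ = 0.883
  ψ = 0.883: g = 0.0005, g' = -0.999 → ψ = 0.884
Converged at ψ = 0.884.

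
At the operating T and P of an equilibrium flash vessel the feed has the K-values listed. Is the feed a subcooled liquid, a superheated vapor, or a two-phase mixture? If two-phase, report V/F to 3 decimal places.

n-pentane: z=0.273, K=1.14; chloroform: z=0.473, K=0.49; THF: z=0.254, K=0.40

ΣzᵢKᵢ = 0.645; Σzᵢ/Kᵢ = 1.840.
Since ΣzᵢKᵢ < 1 the mixture is below its bubble point — single liquid phase.

subcooled liquid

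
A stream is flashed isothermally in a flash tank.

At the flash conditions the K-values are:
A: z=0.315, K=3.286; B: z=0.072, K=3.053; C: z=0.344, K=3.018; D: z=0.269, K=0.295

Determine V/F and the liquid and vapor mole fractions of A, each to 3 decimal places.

Material balance + equilibrium reduce to Σ zᵢ(Kᵢ−1)/(1+V/F(Kᵢ−1)) = 0.
g(0) = ΣzᵢKᵢ − 1 = 1.372 and g(1) = 1 − Σzᵢ/Kᵢ = -0.145, so a root lies in (0, 1).
Iterate (Newton) starting at V/F = 0.5:
  V/F = 0.500: g = 0.4616, g' = -1.098 → V/F = 0.920
  V/F = 0.920: g = -0.0139, g' = -1.463 → V/F = 0.911
Converged at V/F = 0.911.
Compositions from xᵢ = zᵢ/(1+V/F(Kᵢ−1)), yᵢ = Kᵢxᵢ:
  A: x = 0.102, y = 0.336
  B: x = 0.025, y = 0.077
  C: x = 0.121, y = 0.366
  D: x = 0.751, y = 0.222

V/F = 0.911, x_A = 0.102, y_A = 0.336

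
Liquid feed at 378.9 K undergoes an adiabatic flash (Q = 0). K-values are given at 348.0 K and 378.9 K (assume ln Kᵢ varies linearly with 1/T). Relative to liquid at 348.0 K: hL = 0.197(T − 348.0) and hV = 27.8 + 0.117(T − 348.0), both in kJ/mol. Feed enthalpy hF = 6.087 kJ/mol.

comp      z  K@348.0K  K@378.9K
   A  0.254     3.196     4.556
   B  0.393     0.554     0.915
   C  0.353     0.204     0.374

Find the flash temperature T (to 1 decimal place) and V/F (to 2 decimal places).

Adiabatic flash: solve Rachford–Rice at each trial T, then check hF = ψ·hV(T) + (1−ψ)·hL(T).
  T = 348.0 K: K = (3.196, 0.554, 0.204), RR gives ψ = 0.074, H_out = 2.057 kJ/mol
  T = 378.9 K: K = (4.556, 0.915, 0.374), RR gives ψ = 0.457, H_out = 17.655 kJ/mol
  T = 363.4 K: K = (3.843, 0.719, 0.280), RR gives ψ = 0.243, H_out = 9.495 kJ/mol
  T = 355.7 K: K = (3.511, 0.633, 0.240), RR gives ψ = 0.157, H_out = 5.776 kJ/mol
  T = 359.5 K: K = (3.673, 0.675, 0.259), RR gives ψ = 0.199, H_out = 7.601 kJ/mol
  T = 357.6 K: K = (3.592, 0.653, 0.249), RR gives ψ = 0.177, H_out = 6.687 kJ/mol
Linear interpolation between T = 355.7 (H_out = 5.776) and T = 357.6 (H_out = 6.687) on hF = 6.087 gives T ≈ 356.3 K, at which ψ = 0.16.

T = 356.3 K, V/F = 0.16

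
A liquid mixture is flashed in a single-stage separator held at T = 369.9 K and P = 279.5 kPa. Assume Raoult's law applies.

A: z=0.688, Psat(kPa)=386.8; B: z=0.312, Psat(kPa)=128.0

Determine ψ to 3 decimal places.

Raoult's law: Kᵢ = Pᵢˢᵃᵗ/P = Pᵢˢᵃᵗ/279.5.
  K_A = 386.8/279.5 = 1.38390, K_B = 128.0/279.5 = 0.45796
Material balance + equilibrium reduce to Σ zᵢ(Kᵢ−1)/(1+ψ(Kᵢ−1)) = 0.
Feasibility: ΣzᵢKᵢ = 1.095, Σzᵢ/Kᵢ = 1.178 — both > 1, two phases present.
Binary case is linear: z₁(K₁−1)(1+ψ(K₂−1)) + z₂(K₂−1)(1+ψ(K₁−1)) = 0
⇒ ψ = [z₁(K₁−1)+z₂(K₂−1)] / [−(K₁−1)(K₂−1)] = 0.0950/0.2081 = 0.457

ψ = 0.457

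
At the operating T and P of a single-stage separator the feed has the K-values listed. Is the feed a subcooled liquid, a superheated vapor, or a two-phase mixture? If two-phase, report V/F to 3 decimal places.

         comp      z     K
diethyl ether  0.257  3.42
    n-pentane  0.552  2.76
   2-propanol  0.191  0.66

ΣzᵢKᵢ = 2.529; Σzᵢ/Kᵢ = 0.565.
Since Σzᵢ/Kᵢ < 1 the mixture is above its dew point — single vapor phase.

superheated vapor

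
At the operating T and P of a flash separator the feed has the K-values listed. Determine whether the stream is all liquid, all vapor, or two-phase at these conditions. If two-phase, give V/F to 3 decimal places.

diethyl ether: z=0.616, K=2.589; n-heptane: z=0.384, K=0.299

two-phase, V/F = 0.637

ΣzᵢKᵢ = 1.710; Σzᵢ/Kᵢ = 1.522.
Both exceed 1, so a two-phase solution exists.
Binary case is linear: z₁(K₁−1)(1+ψ(K₂−1)) + z₂(K₂−1)(1+ψ(K₁−1)) = 0
⇒ ψ = [z₁(K₁−1)+z₂(K₂−1)] / [−(K₁−1)(K₂−1)] = 0.7096/1.1139 = 0.637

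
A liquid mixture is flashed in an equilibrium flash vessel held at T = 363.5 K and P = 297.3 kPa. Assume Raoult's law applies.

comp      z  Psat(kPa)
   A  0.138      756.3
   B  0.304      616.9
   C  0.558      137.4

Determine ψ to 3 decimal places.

ψ = 0.361

Raoult's law: Kᵢ = Pᵢˢᵃᵗ/P = Pᵢˢᵃᵗ/297.3.
  K_A = 756.3/297.3 = 2.54390, K_B = 616.9/297.3 = 2.07501, K_C = 137.4/297.3 = 0.46216
Let ψ = V/F and solve Σ zᵢ(Kᵢ−1)/(1+ψ(Kᵢ−1)) = 0.
Check two-phase: ΣzᵢKᵢ = 1.240 > 1 and Σzᵢ/Kᵢ = 1.408 > 1, so g(0) = 0.240 > 0 and g(1) = -0.408 < 0.
Newton iteration, ψ⁰ = 0.5:
  ψ = 0.500: g = -0.0777, g' = -0.555 → ψ = 0.360
  ψ = 0.360: g = 0.0003, g' = -0.567 → ψ = 0.361
Converged at ψ = 0.361.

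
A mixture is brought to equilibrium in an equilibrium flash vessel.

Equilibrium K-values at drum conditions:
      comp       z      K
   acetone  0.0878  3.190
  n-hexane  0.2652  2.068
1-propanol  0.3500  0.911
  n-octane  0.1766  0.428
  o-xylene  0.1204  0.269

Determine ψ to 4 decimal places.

ψ = 0.4268

Let ψ = V/F and solve Σ zᵢ(Kᵢ−1)/(1+ψ(Kᵢ−1)) = 0.
g(0) = ΣzᵢKᵢ − 1 = 0.2553 and g(1) = 1 − Σzᵢ/Kᵢ = -0.4002, so a root lies in (0, 1).
Iterate (Newton) starting at ψ = 0.37:
  ψ = 0.3700: g = 0.02824, g' = -0.5007 → ψ = 0.4264
  ψ = 0.4264: g = 0.00019, g' = -0.4953 → ψ = 0.4268
Converged at ψ = 0.4268.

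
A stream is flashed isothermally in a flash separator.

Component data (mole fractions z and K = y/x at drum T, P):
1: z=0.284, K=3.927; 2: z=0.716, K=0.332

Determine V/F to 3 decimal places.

Material balance + equilibrium reduce to Σ zᵢ(Kᵢ−1)/(1+V/F(Kᵢ−1)) = 0.
Feasibility: ΣzᵢKᵢ = 1.353, Σzᵢ/Kᵢ = 2.229 — both > 1, two phases present.
Newton–Raphson from V/F = 0.34:
  V/F = 0.340: g = -0.2022, g' = -1.146 → V/F = 0.164
  V/F = 0.164: g = 0.0252, g' = -1.515 → V/F = 0.180
  V/F = 0.180: g = 0.0005, g' = -1.456 → V/F = 0.181
Converged at V/F = 0.181.

V/F = 0.181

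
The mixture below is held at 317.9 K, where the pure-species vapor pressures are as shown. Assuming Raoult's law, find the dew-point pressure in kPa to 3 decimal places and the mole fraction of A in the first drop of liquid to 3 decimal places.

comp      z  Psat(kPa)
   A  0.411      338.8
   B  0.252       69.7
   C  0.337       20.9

Pdew = 47.726 kPa, x_A = 0.058

At the dew point ψ → 1, so Σzᵢ/Kᵢ = 1 with Kᵢ = Pᵢˢᵃᵗ/P ⇒ 1/P = Σzᵢ/Pᵢˢᵃᵗ.
1/P = 0.411/338.8 + 0.252/69.7 + 0.337/20.9 = 0.020953 ⇒ P = 47.726 kPa
xᵢ = zᵢP/Pᵢˢᵃᵗ ⇒ x_A = 0.411·47.726/338.8 = 0.058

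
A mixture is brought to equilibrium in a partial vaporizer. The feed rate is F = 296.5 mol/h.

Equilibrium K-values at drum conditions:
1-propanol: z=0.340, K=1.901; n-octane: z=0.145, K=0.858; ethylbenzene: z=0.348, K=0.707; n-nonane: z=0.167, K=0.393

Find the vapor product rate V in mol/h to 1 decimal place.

Rachford–Rice: g(ψ) = Σ zᵢ(Kᵢ−1)/(1+ψ(Kᵢ−1)) = 0.
Feasibility: ΣzᵢKᵢ = 1.082, Σzᵢ/Kᵢ = 1.265 — both > 1, two phases present.
Iterate (Newton) starting at ψ = 0.5:
  ψ = 0.500: g = -0.0760, g' = -0.302 → ψ = 0.249
  ψ = 0.249: g = -0.0005, g' = -0.307 → ψ = 0.247
Converged at ψ = 0.247.
Then V = ψ·F = 0.2472·296.5 = 73.3 mol/h and L = F − V = 223.2 mol/h.

V = 73.3 mol/h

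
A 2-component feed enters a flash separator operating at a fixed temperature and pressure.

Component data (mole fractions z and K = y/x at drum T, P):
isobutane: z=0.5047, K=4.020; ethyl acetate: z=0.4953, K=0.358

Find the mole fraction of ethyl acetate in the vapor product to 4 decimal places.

y_ethyl acetate = 0.2952

Material balance + equilibrium reduce to Σ zᵢ(Kᵢ−1)/(1+β(Kᵢ−1)) = 0.
Feasibility: ΣzᵢKᵢ = 2.2062, Σzᵢ/Kᵢ = 1.5091 — both > 1, two phases present.
Binary case is linear: z₁(K₁−1)(1+β(K₂−1)) + z₂(K₂−1)(1+β(K₁−1)) = 0
⇒ β = [z₁(K₁−1)+z₂(K₂−1)] / [−(K₁−1)(K₂−1)] = 1.20621/1.93884 = 0.6221
Compositions from xᵢ = zᵢ/(1+β(Kᵢ−1)), yᵢ = Kᵢxᵢ:
  isobutane: x = 0.1753, y = 0.7048
  ethyl acetate: x = 0.8247, y = 0.2952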